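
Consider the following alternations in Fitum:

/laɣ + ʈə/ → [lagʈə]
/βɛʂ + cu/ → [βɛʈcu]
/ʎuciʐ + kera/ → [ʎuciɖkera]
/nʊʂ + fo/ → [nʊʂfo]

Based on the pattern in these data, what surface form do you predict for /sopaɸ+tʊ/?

The data show regressive manner assimilation: /ɣ/ → [g] before /ʈ/; /ʂ/ → [ʈ] before /c/; /ʐ/ → [ɖ] before /k/. In each pair only manner changes, matching the following consonant, while place and voice stay constant.
No alternation appears in [nʊʂfo]: there the adjacent consonants already agree in manner (/ʂ/ and /f/ are both fricatives), so this form is consistent with the same rule.
/ɸ/ is a voiceless bilabial fricative. The following trigger /t/ is a stop, so /ɸ/ must become a stop as well.
A voiceless bilabial stop is [p], so the surface segment is [p].

[sopaptʊ]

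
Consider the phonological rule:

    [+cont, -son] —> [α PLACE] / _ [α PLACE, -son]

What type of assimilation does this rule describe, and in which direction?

regressive place assimilation

The shared variable α links the value of the place features (abbreviated [PLACE]) on the target to the same value on the neighbouring segment, so place is the feature that assimilates.
Since the environment is written after the underscore, the trigger follows the target; the direction is regressive.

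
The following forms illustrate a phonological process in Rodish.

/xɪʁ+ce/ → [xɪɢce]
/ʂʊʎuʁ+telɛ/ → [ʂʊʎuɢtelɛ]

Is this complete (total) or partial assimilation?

partial assimilation

Comparing underlying and surface forms, /ʁ/ → [ɢ] is the alternation; the neighbouring /c/ is constant.
/ʁ/ is a fricative while /c/ is a stop; the output [ɢ] is a stop, matching the trigger — so the feature that spreads is manner.
Place and voice are unchanged, so the assimilation is partial, not total.
The other alternating form patterns the same way: /ʁ/ → [ɢ] before /t/ (fricative → stop, matching a stop) — only manner changes, and always toward the following segment.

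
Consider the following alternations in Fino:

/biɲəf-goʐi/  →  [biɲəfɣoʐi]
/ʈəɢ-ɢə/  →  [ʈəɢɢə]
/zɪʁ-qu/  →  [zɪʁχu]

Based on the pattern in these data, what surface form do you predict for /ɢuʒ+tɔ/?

[ɢuʒsɔ]

The data show progressive manner assimilation: /g/ → [ɣ] after /f/; /q/ → [χ] after /ʁ/. In each pair only manner changes, matching the preceding consonant, while place and voice stay constant.
No alternation appears in [ʈəɢɢə]: there the adjacent consonants already agree in manner (/ɢ/ and /ɢ/ are both stops), so this form is consistent with the same rule.
/t/ is a voiceless alveolar stop. The preceding trigger /ʒ/ is a fricative, so /t/ must become a fricative as well.
The voiceless alveolar fricative is [s], so /t/ → [s].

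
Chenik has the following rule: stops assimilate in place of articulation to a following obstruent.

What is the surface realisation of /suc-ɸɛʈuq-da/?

[supɸɛʈutda]

The rule targets /c/ (voiceless palatal stop), which sits before the trigger /ɸ/ (bilabial).
A voiceless bilabial stop is [p], so the surface segment is [p].
The same rule applies at the second boundary: /q/ → [t] next to /d/.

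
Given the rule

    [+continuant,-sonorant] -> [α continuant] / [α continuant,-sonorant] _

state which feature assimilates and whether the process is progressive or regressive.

The shared variable α links the value of [continuant] on the target to that of the neighbouring obstruent. [continuant] distinguishes stops from fricatives — a manner-of-articulation feature — so this is manner assimilation.
The conditioning segment sits to the left of the focus bar, meaning the trigger precedes the segment that changes — progressive assimilation.

progressive manner assimilation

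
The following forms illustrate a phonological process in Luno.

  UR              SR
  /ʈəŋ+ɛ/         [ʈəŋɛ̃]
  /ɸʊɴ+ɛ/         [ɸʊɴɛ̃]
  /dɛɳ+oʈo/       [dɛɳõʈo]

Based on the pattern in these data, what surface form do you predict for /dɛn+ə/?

[dɛnə̃]

The data show progressive nasality assimilation (vowel nasalisation): /ɛ/ → [ɛ̃] after /ŋ/; /ɛ/ → [ɛ̃] after /ɴ/; /o/ → [õ] after /ɳ/ — a vowel is nasalised by an immediately preceding nasal consonant.
The vowel /ə/ is adjacent to the preceding nasal /n/, so it acquires [+nasal] and surfaces as [ə̃].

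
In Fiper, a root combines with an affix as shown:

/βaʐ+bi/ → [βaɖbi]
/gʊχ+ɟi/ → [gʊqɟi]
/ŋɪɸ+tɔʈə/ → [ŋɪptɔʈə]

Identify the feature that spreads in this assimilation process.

manner

The segment that alternates is /ʐ/, which surfaces as [ɖ] when adjacent to /b/.
/ʐ/ is a fricative while /b/ is a stop; the output [ɖ] is a stop, matching the trigger — so the feature that spreads is manner.
The same holds elsewhere in the data: /χ/ → [q] before /ɟ/ (fricative → stop, matching a stop); /ɸ/ → [p] before /t/ (fricative → stop, matching a stop) — only manner changes, and always toward the following segment.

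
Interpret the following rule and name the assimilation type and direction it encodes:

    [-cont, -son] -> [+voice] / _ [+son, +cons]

regressive voicing assimilation

The target ([-cont, -son], stops) acquires [+voice] next to a sonorant consonant ([+son, +cons]) — it takes on the voicing of its neighbour, so the feature that spreads is voicing.
Since the environment is written after the underscore, the trigger follows the target; the direction is regressive.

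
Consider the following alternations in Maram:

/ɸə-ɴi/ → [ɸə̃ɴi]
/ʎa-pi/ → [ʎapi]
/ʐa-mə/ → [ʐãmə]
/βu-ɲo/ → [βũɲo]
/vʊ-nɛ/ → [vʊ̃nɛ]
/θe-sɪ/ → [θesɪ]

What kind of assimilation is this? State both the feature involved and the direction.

The vowel /ə/ surfaces as nasalised [ə̃] next to the following nasal /ɴ/ — it has acquired the [+nasal] feature of its neighbour.
Likewise in the remaining data: /a/ → [ã] before /m/; /u/ → [ũ] before /ɲ/; /ʊ/ → [ʊ̃] before /n/ — each time a vowel is nasalised next to a following nasal.
No change occurs in [ʎapi], [θesɪ] because the vowel at the boundary is adjacent to an oral consonant, not a nasal (/a/ next to /p/; /e/ next to /s/).
Because the conditioning nasal is to the right of the vowel that changes, the process is regressive (anticipatory).

regressive nasality assimilation (vowel nasalisation)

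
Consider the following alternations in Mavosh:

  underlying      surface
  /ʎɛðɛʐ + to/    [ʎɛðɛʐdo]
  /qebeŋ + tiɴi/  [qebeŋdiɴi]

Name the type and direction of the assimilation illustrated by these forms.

progressive voicing assimilation

The segment that alternates is /t/, which surfaces as [d] when adjacent to /ʐ/.
The change voiceless → voiced matches the voicing of the preceding /ʐ/, identifying this as voicing assimilation.
Place and manner are unchanged, so the assimilation is partial, not total.
The same holds elsewhere in the data: /t/ → [d] after /ŋ/ (voiceless → voiced, matching voiced) — only voicing changes, and always toward the preceding segment.
The trigger is the preceding segment, so the direction is progressive (perseverative).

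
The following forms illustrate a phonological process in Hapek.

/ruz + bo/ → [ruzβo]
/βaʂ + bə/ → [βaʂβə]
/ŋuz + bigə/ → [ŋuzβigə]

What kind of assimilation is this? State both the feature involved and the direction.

Underlying /b/ is realised as [β] next to /z/; /z/ itself does not change.
The change stop → fricative matches the manner of the preceding /z/, identifying this as manner assimilation.
Place and voice are unchanged, so the assimilation is partial, not total.
The same holds elsewhere in the data: /b/ → [β] after /ʂ/ (stop → fricative, matching a fricative) — only manner changes, and always toward the preceding segment.
The trigger is the preceding segment, so the direction is progressive (perseverative).

progressive manner assimilation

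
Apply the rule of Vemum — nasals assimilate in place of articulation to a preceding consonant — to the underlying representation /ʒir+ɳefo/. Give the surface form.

[ʒirnefo]

The rule targets /ɳ/ (voiced retroflex nasal), which sits after the trigger /r/ (alveolar).
Changing only its place to alveolar gives [n] — the voiced alveolar nasal.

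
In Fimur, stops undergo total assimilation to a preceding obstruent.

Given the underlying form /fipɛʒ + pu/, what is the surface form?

/p/ is the segment targeted by the rule; it sits immediately after /ʒ/, so it assimilates completely and surfaces as [ʒ].

[fipɛʒʒu]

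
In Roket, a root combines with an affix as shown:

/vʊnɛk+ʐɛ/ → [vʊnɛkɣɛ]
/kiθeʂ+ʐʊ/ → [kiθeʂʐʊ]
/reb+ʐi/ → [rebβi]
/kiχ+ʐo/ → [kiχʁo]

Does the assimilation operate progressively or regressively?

progressive

Comparing underlying and surface forms, /ʐ/ → [ɣ] is the alternation; the neighbouring /k/ is constant.
/ʐ/ is retroflex while /k/ is velar; the output [ɣ] is velar, matching the trigger — so the feature that spreads is place.
The other alternating forms pattern the same way: /ʐ/ → [β] after /b/ (retroflex → bilabial, matching bilabial); /ʐ/ → [ʁ] after /χ/ (retroflex → uvular, matching uvular) — only place changes, and always toward the preceding segment.
Nothing changes in [kiθeʂʐʊ]: there the adjacent consonants already agree in place (/ʐ/ and /ʂ/ are both retroflex), so this form is consistent with the same rule.
Since the segment that changes follows the conditioning segment, the assimilation is progressive.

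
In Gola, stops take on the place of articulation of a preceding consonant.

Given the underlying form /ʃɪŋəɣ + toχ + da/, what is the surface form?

[ʃɪŋəɣkoχɢa]

The rule targets /t/ (voiceless alveolar stop), which sits after the trigger /ɣ/ (velar).
Changing only its place to velar gives [k] — the voiceless velar stop.
The same rule applies at the second boundary: /d/ → [ɢ] next to /χ/.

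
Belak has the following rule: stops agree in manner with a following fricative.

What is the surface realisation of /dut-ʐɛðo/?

The rule targets /t/ (voiceless alveolar stop), which sits before the trigger /ʐ/ (fricative).
The voiceless alveolar fricative is [s], so /t/ → [s].

[dusʐɛðo]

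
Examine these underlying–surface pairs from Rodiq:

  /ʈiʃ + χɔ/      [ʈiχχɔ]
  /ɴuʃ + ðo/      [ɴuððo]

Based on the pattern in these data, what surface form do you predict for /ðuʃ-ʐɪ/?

The data show regressive total assimilation (/ʃ/ → [χ] before /χ/; /ʃ/ → [ð] before /ð/): in every case the target segment becomes identical to its following neighbour, copying more than a single feature.
/ʃ/ is the segment targeted by the rule; it sits immediately before /ʐ/, so it assimilates completely and surfaces as [ʐ].

[ðuʐʐɪ]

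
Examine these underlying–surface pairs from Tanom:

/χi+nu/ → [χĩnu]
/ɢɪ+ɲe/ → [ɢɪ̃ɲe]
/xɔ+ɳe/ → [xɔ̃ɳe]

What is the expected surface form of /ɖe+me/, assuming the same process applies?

[ɖẽme]

The data show regressive nasality assimilation (vowel nasalisation): /i/ → [ĩ] before /n/; /ɪ/ → [ɪ̃] before /ɲ/; /ɔ/ → [ɔ̃] before /ɳ/ — a vowel is nasalised by an immediately following nasal consonant.
/e/ sits next to the nasal /m/ and is therefore nasalised to [ẽ].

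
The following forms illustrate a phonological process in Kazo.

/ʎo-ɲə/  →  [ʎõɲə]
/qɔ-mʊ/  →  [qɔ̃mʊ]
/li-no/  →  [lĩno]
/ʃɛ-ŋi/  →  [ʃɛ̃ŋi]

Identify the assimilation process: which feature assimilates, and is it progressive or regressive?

The vowel /o/ surfaces as nasalised [õ] next to the following nasal /ɲ/ — it has acquired the [+nasal] feature of its neighbour.
The other forms show the same pattern: /ɔ/ → [ɔ̃] before /m/; /i/ → [ĩ] before /n/; /ɛ/ → [ɛ̃] before /ŋ/ — each time a vowel is nasalised next to a following nasal.
Because the conditioning nasal is to the right of the vowel that changes, the process is regressive (anticipatory).

regressive nasality assimilation (vowel nasalisation)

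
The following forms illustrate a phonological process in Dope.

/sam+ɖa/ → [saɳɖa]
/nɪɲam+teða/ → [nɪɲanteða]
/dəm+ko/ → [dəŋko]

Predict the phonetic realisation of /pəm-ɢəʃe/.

[pəɴɢəʃe]

The data show regressive place assimilation: /m/ → [ɳ] before /ɖ/; /m/ → [n] before /t/; /m/ → [ŋ] before /k/. In each pair only place changes, matching the following consonant, while manner and voice stay constant.
The rule targets /m/ (voiced bilabial nasal), which sits before the trigger /ɢ/ (uvular).
A voiced uvular nasal is [ɴ], so the surface segment is [ɴ].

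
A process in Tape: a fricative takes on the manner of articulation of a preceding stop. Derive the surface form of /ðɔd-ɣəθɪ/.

[ðɔdgəθɪ]

/ɣ/ is a voiced velar fricative. The preceding trigger /d/ is a stop, so /ɣ/ must become a stop as well.
A voiced velar stop is [g], so the surface segment is [g].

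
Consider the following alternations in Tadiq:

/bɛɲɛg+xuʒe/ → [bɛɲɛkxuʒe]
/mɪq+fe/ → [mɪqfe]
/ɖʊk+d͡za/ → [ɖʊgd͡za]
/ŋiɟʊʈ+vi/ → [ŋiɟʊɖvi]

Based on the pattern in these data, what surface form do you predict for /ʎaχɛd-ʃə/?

The data show regressive voicing assimilation: /g/ → [k] before /x/; /k/ → [g] before /d͡z/; /ʈ/ → [ɖ] before /v/. In each pair only voicing changes, matching the following consonant, while place and manner stay constant.
Nothing changes in [mɪqfe]: there the adjacent consonants already agree in voicing (/q/ and /f/ are both voiceless), so this form is consistent with the same rule.
The rule targets /d/ (voiced alveolar stop), which sits before the trigger /ʃ/ (voiceless).
A voiceless alveolar stop is [t], so the surface segment is [t].

[ʎaχɛtʃə]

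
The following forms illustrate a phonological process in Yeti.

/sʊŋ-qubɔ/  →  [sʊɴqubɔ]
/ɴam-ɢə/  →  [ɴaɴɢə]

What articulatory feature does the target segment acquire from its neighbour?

place

Underlying /ŋ/ is realised as [ɴ] next to /q/; /q/ itself does not change.
/ŋ/ is velar while /q/ is uvular; the output [ɴ] is uvular, matching the trigger — so the feature that spreads is place.
Checking the remaining alternation: /m/ → [ɴ] before /ɢ/ (bilabial → uvular, matching uvular) — only place changes, and always toward the following segment.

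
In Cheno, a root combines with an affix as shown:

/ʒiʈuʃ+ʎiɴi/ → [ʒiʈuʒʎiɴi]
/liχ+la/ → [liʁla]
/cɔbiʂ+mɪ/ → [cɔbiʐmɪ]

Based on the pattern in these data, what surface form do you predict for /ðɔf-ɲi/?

[ðɔvɲi]

The data show regressive voicing assimilation: /ʃ/ → [ʒ] before /ʎ/; /χ/ → [ʁ] before /l/; /ʂ/ → [ʐ] before /m/. In each pair only voicing changes, matching the following consonant, while place and manner stay constant.
/f/ is a voiceless labiodental fricative. The following trigger /ɲ/ is voiced, so /f/ must become voiced as well.
Changing only its voicing to voiced gives [v] — the voiced labiodental fricative.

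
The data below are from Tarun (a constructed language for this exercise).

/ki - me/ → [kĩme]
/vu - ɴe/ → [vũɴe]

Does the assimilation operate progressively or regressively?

The vowel /i/ surfaces as nasalised [ĩ] next to the following nasal /m/ — it has acquired the [+nasal] feature of its neighbour.
Likewise in the remaining data: /u/ → [ũ] before /ɴ/ — each time a vowel is nasalised next to a following nasal.
Because the conditioning nasal is to the right of the vowel that changes, the process is regressive (anticipatory).

regressive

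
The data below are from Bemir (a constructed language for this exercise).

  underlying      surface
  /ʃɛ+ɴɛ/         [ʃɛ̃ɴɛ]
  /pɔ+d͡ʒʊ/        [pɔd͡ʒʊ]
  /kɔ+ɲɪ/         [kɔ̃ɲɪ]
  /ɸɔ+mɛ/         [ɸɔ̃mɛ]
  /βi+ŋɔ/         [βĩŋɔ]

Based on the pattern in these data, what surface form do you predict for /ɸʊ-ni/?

[ɸʊ̃ni]

The data show regressive nasality assimilation (vowel nasalisation): /ɛ/ → [ɛ̃] before /ɴ/; /ɔ/ → [ɔ̃] before /ɲ/; /ɔ/ → [ɔ̃] before /m/; /i/ → [ĩ] before /ŋ/ — a vowel is nasalised by an immediately following nasal consonant.
No change occurs in [pɔd͡ʒʊ] because the vowel at the boundary is adjacent to an oral consonant, not a nasal (/ɔ/ next to /d͡ʒ/).
The vowel /ʊ/ is adjacent to the following nasal /n/, so it acquires [+nasal] and surfaces as [ʊ̃].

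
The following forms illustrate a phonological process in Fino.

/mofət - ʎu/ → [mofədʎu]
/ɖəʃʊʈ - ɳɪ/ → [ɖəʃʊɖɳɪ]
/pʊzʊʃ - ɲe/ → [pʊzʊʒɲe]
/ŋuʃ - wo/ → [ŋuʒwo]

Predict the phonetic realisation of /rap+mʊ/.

The data show regressive voicing assimilation: /t/ → [d] before /ʎ/; /ʈ/ → [ɖ] before /ɳ/; /ʃ/ → [ʒ] before /ɲ/; /ʃ/ → [ʒ] before /w/. In each pair only voicing changes, matching the following consonant, while place and manner stay constant.
/p/ is a voiceless bilabial stop. The following trigger /m/ is voiced, so /p/ must become voiced as well.
Changing only its voicing to voiced gives [b] — the voiced bilabial stop.

[rabmʊ]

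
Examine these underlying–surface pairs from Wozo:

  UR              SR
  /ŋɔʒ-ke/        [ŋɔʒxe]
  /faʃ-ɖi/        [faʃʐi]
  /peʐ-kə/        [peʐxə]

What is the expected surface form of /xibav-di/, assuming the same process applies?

The data show progressive manner assimilation: /k/ → [x] after /ʒ/; /ɖ/ → [ʐ] after /ʃ/; /k/ → [x] after /ʐ/. In each pair only manner changes, matching the preceding consonant, while place and voice stay constant.
The rule targets /d/ (voiced alveolar stop), which sits after the trigger /v/ (fricative).
Changing only its manner to fricative gives [z] — the voiced alveolar fricative.

[xibavzi]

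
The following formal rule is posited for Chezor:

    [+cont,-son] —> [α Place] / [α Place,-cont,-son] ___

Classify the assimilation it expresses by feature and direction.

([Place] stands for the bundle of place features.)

progressive place assimilation

The shared variable α links the value of the place features (abbreviated [Place]) on the target to the same value on the neighbouring segment, so place is the feature that assimilates.
Since the environment is written before the underscore, the trigger precedes the target; the direction is progressive.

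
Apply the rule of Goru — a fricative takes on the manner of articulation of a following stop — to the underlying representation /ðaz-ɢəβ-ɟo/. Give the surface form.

[ðadɢəbɟo]

/z/ is a voiced alveolar fricative. The following trigger /ɢ/ is a stop, so /z/ must become a stop as well.
Changing only its manner to stop gives [d] — the voiced alveolar stop.
The same rule applies at the second boundary: /β/ → [b] next to /ɟ/.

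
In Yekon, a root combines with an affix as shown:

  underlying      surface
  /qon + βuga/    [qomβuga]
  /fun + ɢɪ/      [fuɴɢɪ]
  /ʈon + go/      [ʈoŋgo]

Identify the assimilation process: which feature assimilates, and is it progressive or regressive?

regressive place assimilation

The segment that alternates is /n/, which surfaces as [m] when adjacent to /β/.
/n/ is alveolar while /β/ is bilabial; the output [m] is bilabial, matching the trigger — so the feature that spreads is place.
Manner and voice are unchanged, so the assimilation is partial, not total.
The same holds elsewhere in the data: /n/ → [ɴ] before /ɢ/ (alveolar → uvular, matching uvular); /n/ → [ŋ] before /g/ (alveolar → velar, matching velar) — only place changes, and always toward the following segment.
The trigger is the following segment, so the direction is regressive (anticipatory).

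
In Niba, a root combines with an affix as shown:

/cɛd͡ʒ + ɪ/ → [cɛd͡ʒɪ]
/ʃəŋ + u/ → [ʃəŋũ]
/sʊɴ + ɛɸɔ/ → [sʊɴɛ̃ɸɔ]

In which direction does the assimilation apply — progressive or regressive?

The vowel /u/ surfaces as nasalised [ũ] next to the preceding nasal /ŋ/ — it has acquired the [+nasal] feature of its neighbour.
Likewise in the remaining data: /ɛ/ → [ɛ̃] after /ɴ/ — each time a vowel is nasalised next to a preceding nasal.
No change occurs in [cɛd͡ʒɪ] because the vowel at the boundary is adjacent to an oral consonant, not a nasal (/ɪ/ next to /d͡ʒ/).
Because the conditioning nasal is to the left of the vowel that changes, the process is progressive (perseverative).

progressive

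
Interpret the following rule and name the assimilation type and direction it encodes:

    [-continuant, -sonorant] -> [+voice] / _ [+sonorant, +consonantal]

The target ([-continuant, -sonorant], stops) acquires [+voice] next to a sonorant consonant ([+sonorant, +consonantal]) — it takes on the voicing of its neighbour, so the feature that spreads is voicing.
Since the environment is written after the underscore, the trigger follows the target; the direction is regressive.

regressive voicing assimilation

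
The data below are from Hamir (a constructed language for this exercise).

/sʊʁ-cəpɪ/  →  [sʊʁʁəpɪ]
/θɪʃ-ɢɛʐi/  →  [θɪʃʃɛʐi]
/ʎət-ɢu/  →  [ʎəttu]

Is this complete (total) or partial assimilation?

total assimilation

Comparing underlying and surface forms, /c/ → [ʁ] is the alternation; the neighbouring /ʁ/ is constant.
The output [ʁ] is identical to the trigger /ʁ/ — every feature (place, manner, voicing) has been copied — so this is total assimilation.
The remaining alternations confirm this: /ɢ/ → [ʃ] after /ʃ/; /ɢ/ → [t] after /t/ — in each case the output is a copy of the preceding consonant.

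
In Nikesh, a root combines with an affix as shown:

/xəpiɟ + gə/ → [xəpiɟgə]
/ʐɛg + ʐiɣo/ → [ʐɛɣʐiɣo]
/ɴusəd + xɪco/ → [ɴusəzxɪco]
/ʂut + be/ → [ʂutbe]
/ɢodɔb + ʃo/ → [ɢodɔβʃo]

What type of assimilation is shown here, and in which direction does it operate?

regressive manner assimilation

Underlying /g/ is realised as [ɣ] next to /ʐ/; /ʐ/ itself does not change.
/g/ is a stop while /ʐ/ is a fricative; the output [ɣ] is a fricative, matching the trigger — so the feature that spreads is manner.
Place and voice are unchanged, so the assimilation is partial, not total.
Checking the remaining alternations: /d/ → [z] before /x/ (stop → fricative, matching a fricative); /b/ → [β] before /ʃ/ (stop → fricative, matching a fricative) — only manner changes, and always toward the following segment.
No alternation appears in [xəpiɟgə], [ʂutbe]: there the adjacent consonants already agree in manner (/ɟ/ and /g/ are both stops; /t/ and /b/ are both stops), so these forms are consistent with the same rule.
Since the segment that changes precedes the conditioning segment, the assimilation is regressive.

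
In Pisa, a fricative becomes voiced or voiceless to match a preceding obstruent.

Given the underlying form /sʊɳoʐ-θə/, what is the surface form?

[sʊɳoʐðə]

The rule targets /θ/ (voiceless dental fricative), which sits after the trigger /ʐ/ (voiced).
A voiced dental fricative is [ð], so the surface segment is [ð].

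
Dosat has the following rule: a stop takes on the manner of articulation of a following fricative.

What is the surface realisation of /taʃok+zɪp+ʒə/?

[taʃoxzɪɸʒə]

/k/ is a voiceless velar stop. The following trigger /z/ is a fricative, so /k/ must become a fricative as well.
Changing only its manner to fricative gives [x] — the voiceless velar fricative.
At the second juncture, /p/ likewise becomes [ɸ] adjacent to /ʒ/.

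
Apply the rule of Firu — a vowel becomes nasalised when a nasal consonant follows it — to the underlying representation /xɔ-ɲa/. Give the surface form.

/ɔ/ sits next to the nasal /ɲ/ and is therefore nasalised to [ɔ̃].

[xɔ̃ɲa]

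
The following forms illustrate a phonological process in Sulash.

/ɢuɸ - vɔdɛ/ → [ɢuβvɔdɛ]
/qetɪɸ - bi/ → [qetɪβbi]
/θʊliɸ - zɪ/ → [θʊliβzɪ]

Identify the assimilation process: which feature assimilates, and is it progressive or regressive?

Underlying /ɸ/ is realised as [β] next to /v/; /v/ itself does not change.
/ɸ/ is voiceless while /v/ is voiced; the output [β] is voiced, matching the trigger — so the feature that spreads is voicing.
Place and manner are unchanged, so the assimilation is partial, not total.
The other alternating forms pattern the same way: /ɸ/ → [β] before /b/ (voiceless → voiced, matching voiced); /ɸ/ → [β] before /z/ (voiceless → voiced, matching voiced) — only voicing changes, and always toward the following segment.
The trigger is the following segment, so the direction is regressive (anticipatory).

regressive voicing assimilation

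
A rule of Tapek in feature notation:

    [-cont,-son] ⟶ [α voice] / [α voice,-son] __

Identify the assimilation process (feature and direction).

progressive voicing assimilation

The rule copies [voice] from the environment onto the target, so the assimilating feature is voicing.
The conditioning segment sits to the left of the focus bar, meaning the trigger precedes the segment that changes — progressive assimilation.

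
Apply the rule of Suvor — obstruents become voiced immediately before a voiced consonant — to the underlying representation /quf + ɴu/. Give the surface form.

[quvɴu]

/f/ is a voiceless labiodental fricative. The following trigger /ɴ/ is voiced, so /f/ must become voiced as well.
Changing only its voicing to voiced gives [v] — the voiced labiodental fricative.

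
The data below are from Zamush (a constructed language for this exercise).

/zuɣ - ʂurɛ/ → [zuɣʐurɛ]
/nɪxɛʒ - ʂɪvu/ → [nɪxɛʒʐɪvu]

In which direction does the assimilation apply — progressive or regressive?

progressive

Underlying /ʂ/ is realised as [ʐ] next to /ɣ/; /ɣ/ itself does not change.
The change voiceless → voiced matches the voicing of the preceding /ɣ/, identifying this as voicing assimilation.
The same holds elsewhere in the data: /ʂ/ → [ʐ] after /ʒ/ (voiceless → voiced, matching voiced) — only voicing changes, and always toward the preceding segment.
The trigger is the preceding segment, so the direction is progressive (perseverative).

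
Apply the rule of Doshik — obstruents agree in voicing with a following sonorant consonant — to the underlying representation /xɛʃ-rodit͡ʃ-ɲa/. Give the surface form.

[xɛʒrodid͡ʒɲa]

The rule targets /ʃ/ (voiceless postalveolar fricative), which sits before the trigger /r/ (voiced).
The voiced postalveolar fricative is [ʒ], so /ʃ/ → [ʒ].
At the second juncture, /t͡ʃ/ likewise becomes [d͡ʒ] adjacent to /ɲ/.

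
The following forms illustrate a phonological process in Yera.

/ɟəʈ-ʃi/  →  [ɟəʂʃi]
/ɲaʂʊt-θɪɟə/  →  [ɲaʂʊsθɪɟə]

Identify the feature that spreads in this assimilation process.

manner

The segment that alternates is /ʈ/, which surfaces as [ʂ] when adjacent to /ʃ/.
The change stop → fricative matches the manner of the following /ʃ/, identifying this as manner assimilation.
The same holds elsewhere in the data: /t/ → [s] before /θ/ (stop → fricative, matching a fricative) — only manner changes, and always toward the following segment.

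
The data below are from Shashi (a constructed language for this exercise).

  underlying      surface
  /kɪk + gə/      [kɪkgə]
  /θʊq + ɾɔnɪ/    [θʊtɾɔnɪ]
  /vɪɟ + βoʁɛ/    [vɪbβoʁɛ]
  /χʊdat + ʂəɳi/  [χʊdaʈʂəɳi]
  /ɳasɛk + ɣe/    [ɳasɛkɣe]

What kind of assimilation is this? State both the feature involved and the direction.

regressive place assimilation

The segment that alternates is /q/, which surfaces as [t] when adjacent to /ɾ/.
The change uvular → alveolar matches the place of the following /ɾ/, identifying this as place assimilation.
Manner and voice are unchanged, so the assimilation is partial, not total.
The other alternating forms pattern the same way: /ɟ/ → [b] before /β/ (palatal → bilabial, matching bilabial); /t/ → [ʈ] before /ʂ/ (alveolar → retroflex, matching retroflex) — only place changes, and always toward the following segment.
Nothing changes in [kɪkgə], [ɳasɛkɣe]: there the adjacent consonants already agree in place (/k/ and /g/ are both velar; /k/ and /ɣ/ are both velar), so these forms are consistent with the same rule.
Since the segment that changes precedes the conditioning segment, the assimilation is regressive.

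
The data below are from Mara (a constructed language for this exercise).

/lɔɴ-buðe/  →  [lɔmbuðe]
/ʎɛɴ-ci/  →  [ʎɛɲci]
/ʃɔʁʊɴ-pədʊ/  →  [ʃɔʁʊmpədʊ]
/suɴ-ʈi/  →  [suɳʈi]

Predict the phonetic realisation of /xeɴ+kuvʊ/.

[xeŋkuvʊ]

The data show regressive place assimilation: /ɴ/ → [m] before /b/; /ɴ/ → [ɲ] before /c/; /ɴ/ → [m] before /p/; /ɴ/ → [ɳ] before /ʈ/. In each pair only place changes, matching the following consonant, while manner and voice stay constant.
/ɴ/ is a voiced uvular nasal. The following trigger /k/ is velar, so /ɴ/ must become velar as well.
The voiced velar nasal is [ŋ], so /ɴ/ → [ŋ].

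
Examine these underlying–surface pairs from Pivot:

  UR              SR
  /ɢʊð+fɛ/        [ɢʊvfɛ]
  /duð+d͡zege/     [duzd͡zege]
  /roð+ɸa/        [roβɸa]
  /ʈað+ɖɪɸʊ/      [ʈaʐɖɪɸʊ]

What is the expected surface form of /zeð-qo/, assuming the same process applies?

The data show regressive place assimilation: /ð/ → [v] before /f/; /ð/ → [z] before /d͡z/; /ð/ → [β] before /ɸ/; /ð/ → [ʐ] before /ɖ/. In each pair only place changes, matching the following consonant, while manner and voice stay constant.
/ð/ is a voiced dental fricative. The following trigger /q/ is uvular, so /ð/ must become uvular as well.
Changing only its place to uvular gives [ʁ] — the voiced uvular fricative.

[zeʁqo]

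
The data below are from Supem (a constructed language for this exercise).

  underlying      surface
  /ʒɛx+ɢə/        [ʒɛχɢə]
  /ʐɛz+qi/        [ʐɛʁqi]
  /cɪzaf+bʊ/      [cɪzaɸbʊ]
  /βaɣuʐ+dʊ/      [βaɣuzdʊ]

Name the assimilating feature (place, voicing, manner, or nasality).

place

Underlying /x/ is realised as [χ] next to /ɢ/; /ɢ/ itself does not change.
The change velar → uvular matches the place of the following /ɢ/, identifying this as place assimilation.
Checking the remaining alternations: /z/ → [ʁ] before /q/ (alveolar → uvular, matching uvular); /f/ → [ɸ] before /b/ (labiodental → bilabial, matching bilabial); /ʐ/ → [z] before /d/ (retroflex → alveolar, matching alveolar) — only place changes, and always toward the following segment.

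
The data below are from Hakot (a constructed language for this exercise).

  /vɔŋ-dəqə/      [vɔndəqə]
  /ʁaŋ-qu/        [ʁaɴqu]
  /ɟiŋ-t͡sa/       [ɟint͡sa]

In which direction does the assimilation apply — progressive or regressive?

regressive

Comparing underlying and surface forms, /ŋ/ → [n] is the alternation; the neighbouring /d/ is constant.
/ŋ/ is velar while /d/ is alveolar; the output [n] is alveolar, matching the trigger — so the feature that spreads is place.
The same holds elsewhere in the data: /ŋ/ → [ɴ] before /q/ (velar → uvular, matching uvular); /ŋ/ → [n] before /t͡s/ (velar → alveolar, matching alveolar) — only place changes, and always toward the following segment.
Since the segment that changes precedes the conditioning segment, the assimilation is regressive.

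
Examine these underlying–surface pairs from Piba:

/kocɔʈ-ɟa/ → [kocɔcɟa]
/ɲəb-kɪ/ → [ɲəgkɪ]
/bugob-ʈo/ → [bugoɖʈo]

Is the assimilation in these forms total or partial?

partial assimilation

The segment that alternates is /ʈ/, which surfaces as [c] when adjacent to /ɟ/.
The change retroflex → palatal matches the place of the following /ɟ/, identifying this as place assimilation.
Manner and voice are unchanged, so the assimilation is partial, not total.
The other alternating forms pattern the same way: /b/ → [g] before /k/ (bilabial → velar, matching velar); /b/ → [ɖ] before /ʈ/ (bilabial → retroflex, matching retroflex) — only place changes, and always toward the following segment.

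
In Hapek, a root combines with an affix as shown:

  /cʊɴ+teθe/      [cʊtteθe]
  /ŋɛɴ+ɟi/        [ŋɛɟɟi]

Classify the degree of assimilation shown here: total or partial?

The segment that alternates is /ɴ/, which surfaces as [t] when adjacent to /t/.
The output [t] is identical to the trigger /t/ — every feature (place, manner, voicing) has been copied — so this is total assimilation.
The remaining alternation confirms this: /ɴ/ → [ɟ] before /ɟ/ — in each case the output is a copy of the following consonant.

total assimilation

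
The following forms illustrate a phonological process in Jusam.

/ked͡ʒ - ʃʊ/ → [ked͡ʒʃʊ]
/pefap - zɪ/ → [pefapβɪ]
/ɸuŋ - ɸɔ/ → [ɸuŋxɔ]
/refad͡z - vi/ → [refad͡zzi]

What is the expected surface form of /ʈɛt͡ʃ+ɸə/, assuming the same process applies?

The data show progressive place assimilation: /z/ → [β] after /p/; /ɸ/ → [x] after /ŋ/; /v/ → [z] after /d͡z/. In each pair only place changes, matching the preceding consonant, while manner and voice stay constant.
No alternation appears in [ked͡ʒʃʊ]: there the adjacent consonants already agree in place (/ʃ/ and /d͡ʒ/ are both postalveolar), so this form is consistent with the same rule.
/ɸ/ is a voiceless bilabial fricative. The preceding trigger /t͡ʃ/ is postalveolar, so /ɸ/ must become postalveolar as well.
Changing only its place to postalveolar gives [ʃ] — the voiceless postalveolar fricative.

[ʈɛt͡ʃʃə]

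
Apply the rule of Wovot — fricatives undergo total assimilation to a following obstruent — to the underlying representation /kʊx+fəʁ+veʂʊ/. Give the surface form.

[kʊffəvveʂʊ]

/x/ is the segment targeted by the rule; it sits immediately before /f/, so it assimilates completely and surfaces as [f].
The same rule applies at the second boundary: /ʁ/ → [v] next to /v/.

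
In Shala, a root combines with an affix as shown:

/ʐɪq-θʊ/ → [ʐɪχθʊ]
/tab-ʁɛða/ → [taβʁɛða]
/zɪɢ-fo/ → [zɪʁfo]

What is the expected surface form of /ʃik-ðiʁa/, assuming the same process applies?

[ʃixðiʁa]

The data show regressive manner assimilation: /q/ → [χ] before /θ/; /b/ → [β] before /ʁ/; /ɢ/ → [ʁ] before /f/. In each pair only manner changes, matching the following consonant, while place and voice stay constant.
/k/ is a voiceless velar stop. The following trigger /ð/ is a fricative, so /k/ must become a fricative as well.
Changing only its manner to fricative gives [x] — the voiceless velar fricative.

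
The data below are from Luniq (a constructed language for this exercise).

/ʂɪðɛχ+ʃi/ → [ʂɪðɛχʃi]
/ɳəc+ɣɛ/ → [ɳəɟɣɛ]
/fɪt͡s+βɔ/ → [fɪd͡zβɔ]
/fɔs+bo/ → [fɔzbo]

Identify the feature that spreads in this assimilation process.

voicing

The segment that alternates is /c/, which surfaces as [ɟ] when adjacent to /ɣ/.
/c/ is voiceless while /ɣ/ is voiced; the output [ɟ] is voiced, matching the trigger — so the feature that spreads is voicing.
Checking the remaining alternations: /t͡s/ → [d͡z] before /β/ (voiceless → voiced, matching voiced); /s/ → [z] before /b/ (voiceless → voiced, matching voiced) — only voicing changes, and always toward the following segment.
Nothing changes in [ʂɪðɛχʃi]: there the adjacent consonants already agree in voicing (/χ/ and /ʃ/ are both voiceless), so this form is consistent with the same rule.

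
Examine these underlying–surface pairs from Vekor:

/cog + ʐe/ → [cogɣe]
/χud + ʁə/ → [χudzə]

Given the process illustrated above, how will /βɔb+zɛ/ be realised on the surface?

The data show progressive place assimilation: /ʐ/ → [ɣ] after /g/; /ʁ/ → [z] after /d/. In each pair only place changes, matching the preceding consonant, while manner and voice stay constant.
/z/ is a voiced alveolar fricative. The preceding trigger /b/ is bilabial, so /z/ must become bilabial as well.
A voiced bilabial fricative is [β], so the surface segment is [β].

[βɔbβɛ]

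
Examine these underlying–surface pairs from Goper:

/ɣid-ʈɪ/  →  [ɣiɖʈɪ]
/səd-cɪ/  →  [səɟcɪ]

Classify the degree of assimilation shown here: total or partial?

partial assimilation

The segment that alternates is /d/, which surfaces as [ɖ] when adjacent to /ʈ/.
The change alveolar → retroflex matches the place of the following /ʈ/, identifying this as place assimilation.
Manner and voice are unchanged, so the assimilation is partial, not total.
The other alternating form patterns the same way: /d/ → [ɟ] before /c/ (alveolar → palatal, matching palatal) — only place changes, and always toward the following segment.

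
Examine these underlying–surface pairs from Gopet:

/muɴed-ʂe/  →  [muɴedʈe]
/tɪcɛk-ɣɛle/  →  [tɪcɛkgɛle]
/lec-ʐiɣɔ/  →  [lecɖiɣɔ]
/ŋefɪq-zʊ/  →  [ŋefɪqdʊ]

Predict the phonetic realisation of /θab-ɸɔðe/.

The data show progressive manner assimilation: /ʂ/ → [ʈ] after /d/; /ɣ/ → [g] after /k/; /ʐ/ → [ɖ] after /c/; /z/ → [d] after /q/. In each pair only manner changes, matching the preceding consonant, while place and voice stay constant.
/ɸ/ is a voiceless bilabial fricative. The preceding trigger /b/ is a stop, so /ɸ/ must become a stop as well.
Changing only its manner to stop gives [p] — the voiceless bilabial stop.

[θabpɔðe]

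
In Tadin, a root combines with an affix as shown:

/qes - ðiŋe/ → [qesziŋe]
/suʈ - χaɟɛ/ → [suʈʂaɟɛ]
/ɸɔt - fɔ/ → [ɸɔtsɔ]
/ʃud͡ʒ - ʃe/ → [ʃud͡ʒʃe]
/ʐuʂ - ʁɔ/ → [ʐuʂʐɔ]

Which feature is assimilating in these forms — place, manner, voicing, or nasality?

Comparing underlying and surface forms, /ð/ → [z] is the alternation; the neighbouring /s/ is constant.
The change dental → alveolar matches the place of the preceding /s/, identifying this as place assimilation.
The other alternating forms pattern the same way: /χ/ → [ʂ] after /ʈ/ (uvular → retroflex, matching retroflex); /f/ → [s] after /t/ (labiodental → alveolar, matching alveolar); /ʁ/ → [ʐ] after /ʂ/ (uvular → retroflex, matching retroflex) — only place changes, and always toward the preceding segment.
Nothing changes in [ʃud͡ʒʃe]: there the adjacent consonants already agree in place (/ʃ/ and /d͡ʒ/ are both postalveolar), so this form is consistent with the same rule.

place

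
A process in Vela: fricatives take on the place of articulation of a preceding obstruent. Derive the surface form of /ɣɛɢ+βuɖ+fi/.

/β/ is a voiced bilabial fricative. The preceding trigger /ɢ/ is uvular, so /β/ must become uvular as well.
Changing only its place to uvular gives [ʁ] — the voiced uvular fricative.
At the second juncture, /f/ likewise becomes [ʂ] adjacent to /ɖ/.

[ɣɛɢʁuɖʂi]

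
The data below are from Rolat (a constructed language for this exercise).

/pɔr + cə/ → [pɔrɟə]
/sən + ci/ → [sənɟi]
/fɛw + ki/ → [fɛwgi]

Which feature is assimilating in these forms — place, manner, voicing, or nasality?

voicing

Underlying /c/ is realised as [ɟ] next to /r/; /r/ itself does not change.
The change voiceless → voiced matches the voicing of the preceding /r/, identifying this as voicing assimilation.
The same holds elsewhere in the data: /c/ → [ɟ] after /n/ (voiceless → voiced, matching voiced); /k/ → [g] after /w/ (voiceless → voiced, matching voiced) — only voicing changes, and always toward the preceding segment.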